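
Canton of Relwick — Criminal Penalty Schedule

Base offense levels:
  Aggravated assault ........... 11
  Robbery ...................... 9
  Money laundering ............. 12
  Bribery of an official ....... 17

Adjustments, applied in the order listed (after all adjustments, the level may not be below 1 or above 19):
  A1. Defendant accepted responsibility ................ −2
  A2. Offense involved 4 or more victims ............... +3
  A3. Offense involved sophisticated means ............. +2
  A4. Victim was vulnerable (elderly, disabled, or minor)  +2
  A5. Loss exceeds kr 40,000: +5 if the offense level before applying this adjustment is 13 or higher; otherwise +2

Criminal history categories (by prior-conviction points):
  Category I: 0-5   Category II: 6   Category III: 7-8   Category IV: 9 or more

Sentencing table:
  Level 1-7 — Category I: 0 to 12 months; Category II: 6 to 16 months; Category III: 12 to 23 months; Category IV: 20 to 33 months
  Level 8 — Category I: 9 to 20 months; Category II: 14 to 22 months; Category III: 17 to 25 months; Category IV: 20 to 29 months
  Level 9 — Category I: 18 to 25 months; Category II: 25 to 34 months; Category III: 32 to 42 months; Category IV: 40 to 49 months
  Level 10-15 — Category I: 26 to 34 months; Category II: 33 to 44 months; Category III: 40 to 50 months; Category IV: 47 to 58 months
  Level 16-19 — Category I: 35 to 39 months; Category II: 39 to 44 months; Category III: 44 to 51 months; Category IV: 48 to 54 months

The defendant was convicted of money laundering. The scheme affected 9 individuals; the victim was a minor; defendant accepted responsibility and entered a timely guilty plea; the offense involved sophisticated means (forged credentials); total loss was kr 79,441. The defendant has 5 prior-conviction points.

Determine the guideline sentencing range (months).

35-39 months

Base offense level for money laundering: 12.
A1 applies: 12 − 2 = 10.
A2 applies: 10 + 3 = 13.
A3 applies: 13 + 2 = 15.
A4 applies: 15 + 2 = 17.
A5 applies (level before this adjustment is 17 ≥ 13, so +5): 17 + 5 = 22.
Level 22 exceeds the maximum of 19; capped at 19.
Final offense level: 19.
Criminal history: 5 prior points → Category I (0-5).
Level 19 falls in the 16-19 band.
Grid: Level 16-19 × Category I = 35-39 months.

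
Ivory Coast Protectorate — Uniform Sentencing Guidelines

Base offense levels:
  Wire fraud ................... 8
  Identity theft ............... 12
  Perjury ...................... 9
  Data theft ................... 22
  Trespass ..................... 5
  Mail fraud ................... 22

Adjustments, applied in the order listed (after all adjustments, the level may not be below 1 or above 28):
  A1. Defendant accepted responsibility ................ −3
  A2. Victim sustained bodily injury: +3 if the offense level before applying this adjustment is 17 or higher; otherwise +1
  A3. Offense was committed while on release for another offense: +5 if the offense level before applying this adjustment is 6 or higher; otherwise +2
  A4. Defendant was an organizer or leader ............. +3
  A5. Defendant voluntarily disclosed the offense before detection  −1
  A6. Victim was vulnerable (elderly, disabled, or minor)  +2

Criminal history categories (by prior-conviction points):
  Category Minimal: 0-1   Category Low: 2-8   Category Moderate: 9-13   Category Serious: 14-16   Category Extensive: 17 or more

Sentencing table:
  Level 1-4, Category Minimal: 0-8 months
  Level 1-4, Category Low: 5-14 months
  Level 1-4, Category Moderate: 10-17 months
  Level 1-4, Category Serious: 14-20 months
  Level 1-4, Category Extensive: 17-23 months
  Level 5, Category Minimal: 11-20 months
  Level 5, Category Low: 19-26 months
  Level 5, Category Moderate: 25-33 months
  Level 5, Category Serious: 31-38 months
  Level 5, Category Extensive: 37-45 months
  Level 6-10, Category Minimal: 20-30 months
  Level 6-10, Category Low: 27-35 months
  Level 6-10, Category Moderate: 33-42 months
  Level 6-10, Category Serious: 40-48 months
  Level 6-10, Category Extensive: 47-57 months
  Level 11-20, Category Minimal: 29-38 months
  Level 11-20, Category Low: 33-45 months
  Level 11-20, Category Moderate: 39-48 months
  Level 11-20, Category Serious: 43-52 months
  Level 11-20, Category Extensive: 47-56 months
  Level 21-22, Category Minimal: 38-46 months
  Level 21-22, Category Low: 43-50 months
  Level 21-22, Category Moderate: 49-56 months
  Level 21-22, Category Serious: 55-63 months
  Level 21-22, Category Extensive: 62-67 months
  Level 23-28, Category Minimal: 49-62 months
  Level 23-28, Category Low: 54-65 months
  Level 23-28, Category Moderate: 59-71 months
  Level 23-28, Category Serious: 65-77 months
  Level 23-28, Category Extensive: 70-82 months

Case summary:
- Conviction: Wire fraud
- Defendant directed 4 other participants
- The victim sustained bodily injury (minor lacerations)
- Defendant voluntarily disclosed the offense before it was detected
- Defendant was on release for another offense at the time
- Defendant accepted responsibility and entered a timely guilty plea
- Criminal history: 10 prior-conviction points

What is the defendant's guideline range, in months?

39-48 months

Base offense level for wire fraud: 8.
A1 applies: 8 − 3 = 5.
A2 applies (level before this adjustment is 5 < 17, so +1): 5 + 1 = 6.
A3 applies (level before this adjustment is 6 ≥ 6, so +5): 6 + 5 = 11.
A4 applies: 11 + 3 = 14.
A5 applies: 14 − 1 = 13.
Final offense level: 13.
Criminal history: 10 prior points → Category Moderate (9-13).
Level 13 falls in the 11-20 band.
Grid: Level 11-20 × Category Moderate = 39-48 months.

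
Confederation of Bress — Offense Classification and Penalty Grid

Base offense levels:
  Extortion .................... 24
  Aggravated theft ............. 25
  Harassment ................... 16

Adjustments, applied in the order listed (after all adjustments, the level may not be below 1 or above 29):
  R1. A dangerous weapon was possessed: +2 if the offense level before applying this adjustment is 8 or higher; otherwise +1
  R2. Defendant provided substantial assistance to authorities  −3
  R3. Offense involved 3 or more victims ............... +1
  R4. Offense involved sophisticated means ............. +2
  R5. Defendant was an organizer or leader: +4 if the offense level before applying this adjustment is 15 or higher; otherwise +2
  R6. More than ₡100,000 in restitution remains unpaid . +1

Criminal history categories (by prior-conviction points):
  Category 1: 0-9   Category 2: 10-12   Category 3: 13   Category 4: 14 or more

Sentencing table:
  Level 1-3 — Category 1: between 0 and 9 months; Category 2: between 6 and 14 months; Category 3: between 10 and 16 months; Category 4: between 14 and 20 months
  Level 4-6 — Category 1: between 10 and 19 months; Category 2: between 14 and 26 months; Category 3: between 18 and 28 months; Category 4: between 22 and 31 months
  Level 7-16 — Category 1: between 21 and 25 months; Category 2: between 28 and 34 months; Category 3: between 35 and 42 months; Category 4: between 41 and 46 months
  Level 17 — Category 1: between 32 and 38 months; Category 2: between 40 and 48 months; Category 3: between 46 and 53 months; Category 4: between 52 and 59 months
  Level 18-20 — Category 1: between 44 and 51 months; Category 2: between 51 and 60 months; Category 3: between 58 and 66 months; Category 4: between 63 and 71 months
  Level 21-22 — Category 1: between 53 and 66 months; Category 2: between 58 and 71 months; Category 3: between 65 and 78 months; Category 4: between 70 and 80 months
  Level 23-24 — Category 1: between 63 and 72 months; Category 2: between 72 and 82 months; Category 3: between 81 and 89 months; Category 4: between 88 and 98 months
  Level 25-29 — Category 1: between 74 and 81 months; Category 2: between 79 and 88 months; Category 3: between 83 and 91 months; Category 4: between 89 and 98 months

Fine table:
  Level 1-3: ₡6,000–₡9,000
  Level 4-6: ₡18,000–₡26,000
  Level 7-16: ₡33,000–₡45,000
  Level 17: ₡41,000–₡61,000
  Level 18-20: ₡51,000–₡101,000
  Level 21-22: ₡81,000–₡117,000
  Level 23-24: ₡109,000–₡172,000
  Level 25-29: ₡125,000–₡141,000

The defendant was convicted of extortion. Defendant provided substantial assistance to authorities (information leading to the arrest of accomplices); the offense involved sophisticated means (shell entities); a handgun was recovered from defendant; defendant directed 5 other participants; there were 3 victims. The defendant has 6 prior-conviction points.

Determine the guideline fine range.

Base offense level for extortion: 24.
R1 applies (level before this adjustment is 24 ≥ 8, so +2): 24 + 2 = 26.
R2 applies: 26 − 3 = 23.
R3 applies: 23 + 1 = 24.
R4 applies: 24 + 2 = 26.
R5 applies (level before this adjustment is 26 ≥ 15, so +4): 26 + 4 = 30.
Level 30 exceeds the maximum of 29; capped at 29.
Final offense level: 29.
Level 29 falls in the 25-29 band.
Fine table: Level 25-29 → ₡125,000–₡141,000.

₡125,000–₡141,000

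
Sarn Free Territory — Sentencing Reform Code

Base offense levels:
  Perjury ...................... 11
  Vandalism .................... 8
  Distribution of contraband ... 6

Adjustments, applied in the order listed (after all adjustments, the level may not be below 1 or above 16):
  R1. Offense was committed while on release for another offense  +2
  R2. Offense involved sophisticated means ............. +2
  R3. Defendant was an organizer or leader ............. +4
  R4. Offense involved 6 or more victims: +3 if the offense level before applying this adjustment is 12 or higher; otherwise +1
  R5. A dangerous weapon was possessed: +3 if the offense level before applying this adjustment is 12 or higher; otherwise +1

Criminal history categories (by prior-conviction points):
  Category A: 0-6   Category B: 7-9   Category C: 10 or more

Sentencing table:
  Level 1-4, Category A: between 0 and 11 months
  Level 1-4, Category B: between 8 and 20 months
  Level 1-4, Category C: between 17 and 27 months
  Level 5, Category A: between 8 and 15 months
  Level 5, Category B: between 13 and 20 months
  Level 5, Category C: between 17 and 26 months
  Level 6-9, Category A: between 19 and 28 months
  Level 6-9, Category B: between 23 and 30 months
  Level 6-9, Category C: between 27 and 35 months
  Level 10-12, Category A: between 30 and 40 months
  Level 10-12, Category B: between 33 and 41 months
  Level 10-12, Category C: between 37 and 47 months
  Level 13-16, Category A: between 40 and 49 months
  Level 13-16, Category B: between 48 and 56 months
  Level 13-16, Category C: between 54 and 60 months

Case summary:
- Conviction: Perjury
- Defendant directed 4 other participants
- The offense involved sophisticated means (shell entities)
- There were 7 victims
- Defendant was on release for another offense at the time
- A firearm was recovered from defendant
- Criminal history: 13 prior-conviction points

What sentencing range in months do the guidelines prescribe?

Base offense level for perjury: 11.
R1 applies: 11 + 2 = 13.
R2 applies: 13 + 2 = 15.
R3 applies: 15 + 4 = 19.
R4 applies (level before this adjustment is 19 ≥ 12, so +3): 19 + 3 = 22.
R5 applies (level before this adjustment is 22 ≥ 12, so +3): 22 + 3 = 25.
Level 25 exceeds the maximum of 16; capped at 16.
Final offense level: 16.
Criminal history: 13 prior points → Category C (10+).
Level 16 falls in the 13-16 band.
Grid: Level 13-16 × Category C = 54-60 months.

54-60 months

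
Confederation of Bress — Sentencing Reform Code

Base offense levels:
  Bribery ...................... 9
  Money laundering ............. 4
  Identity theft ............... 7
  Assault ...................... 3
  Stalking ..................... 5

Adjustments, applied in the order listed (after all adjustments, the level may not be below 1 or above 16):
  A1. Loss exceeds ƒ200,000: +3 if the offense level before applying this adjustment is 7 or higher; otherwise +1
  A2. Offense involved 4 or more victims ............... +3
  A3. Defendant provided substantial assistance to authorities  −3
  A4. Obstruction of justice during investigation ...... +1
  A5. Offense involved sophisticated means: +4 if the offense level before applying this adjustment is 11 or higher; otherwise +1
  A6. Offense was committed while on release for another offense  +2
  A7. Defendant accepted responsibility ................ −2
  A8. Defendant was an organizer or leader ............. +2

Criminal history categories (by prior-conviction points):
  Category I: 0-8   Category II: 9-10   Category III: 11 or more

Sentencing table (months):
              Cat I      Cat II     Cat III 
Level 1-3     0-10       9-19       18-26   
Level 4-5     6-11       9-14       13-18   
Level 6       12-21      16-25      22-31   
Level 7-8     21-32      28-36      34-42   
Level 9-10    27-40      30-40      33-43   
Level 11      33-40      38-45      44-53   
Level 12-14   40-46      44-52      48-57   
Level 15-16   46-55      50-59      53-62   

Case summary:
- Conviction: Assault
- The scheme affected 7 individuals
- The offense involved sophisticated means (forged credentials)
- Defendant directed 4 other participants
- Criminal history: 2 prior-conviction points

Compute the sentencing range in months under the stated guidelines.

Base offense level for assault: 3.
A2 applies: 3 + 3 = 6.
A3 does not apply.
A4 does not apply.
A5 applies (level before this adjustment is 6 < 11, so +1): 6 + 1 = 7.
A8 applies: 7 + 2 = 9.
Final offense level: 9.
Criminal history: 2 prior points → Category I (0-8).
Level 9 falls in the 9-10 band.
Grid: Level 9-10 × Category I = 27-40 months.

27-40 months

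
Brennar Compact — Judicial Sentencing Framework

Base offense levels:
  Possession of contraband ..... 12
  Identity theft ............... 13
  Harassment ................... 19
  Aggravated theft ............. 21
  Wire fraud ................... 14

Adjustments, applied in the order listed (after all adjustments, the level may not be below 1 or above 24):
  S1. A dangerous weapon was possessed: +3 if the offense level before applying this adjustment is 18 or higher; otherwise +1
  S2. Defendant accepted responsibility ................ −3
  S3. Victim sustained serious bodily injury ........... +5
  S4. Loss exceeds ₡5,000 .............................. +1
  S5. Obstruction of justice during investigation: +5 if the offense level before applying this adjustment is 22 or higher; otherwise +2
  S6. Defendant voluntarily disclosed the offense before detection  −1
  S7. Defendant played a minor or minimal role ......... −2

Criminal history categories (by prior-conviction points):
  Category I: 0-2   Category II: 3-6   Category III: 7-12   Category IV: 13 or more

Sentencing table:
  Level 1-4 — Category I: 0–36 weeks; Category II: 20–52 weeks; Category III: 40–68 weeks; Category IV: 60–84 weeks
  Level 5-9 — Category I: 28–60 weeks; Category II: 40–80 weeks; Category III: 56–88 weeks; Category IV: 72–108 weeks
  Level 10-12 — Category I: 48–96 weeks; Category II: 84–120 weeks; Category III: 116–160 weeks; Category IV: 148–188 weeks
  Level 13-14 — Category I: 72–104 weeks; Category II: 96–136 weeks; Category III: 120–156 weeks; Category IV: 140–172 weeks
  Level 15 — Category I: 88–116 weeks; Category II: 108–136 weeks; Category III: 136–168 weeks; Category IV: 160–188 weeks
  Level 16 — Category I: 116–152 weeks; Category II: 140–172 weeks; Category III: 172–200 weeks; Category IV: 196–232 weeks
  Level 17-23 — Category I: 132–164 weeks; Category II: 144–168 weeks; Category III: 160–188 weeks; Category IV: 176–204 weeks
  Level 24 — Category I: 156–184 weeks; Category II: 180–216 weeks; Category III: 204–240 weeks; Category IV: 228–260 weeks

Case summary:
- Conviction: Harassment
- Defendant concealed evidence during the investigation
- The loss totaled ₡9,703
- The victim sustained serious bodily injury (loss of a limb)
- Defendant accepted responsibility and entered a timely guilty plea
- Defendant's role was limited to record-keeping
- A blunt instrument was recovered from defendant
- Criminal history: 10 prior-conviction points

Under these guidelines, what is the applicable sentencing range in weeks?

204-240 weeks

Base offense level for harassment: 19.
S1 applies (level before this adjustment is 19 ≥ 18, so +3): 19 + 3 = 22.
S2 applies: 22 − 3 = 19.
S3 applies: 19 + 5 = 24.
S4 applies: 24 + 1 = 25.
S5 applies (level before this adjustment is 25 ≥ 22, so +5): 25 + 5 = 30.
S7 applies: 30 − 2 = 28.
Level 28 exceeds the maximum of 24; capped at 24.
Final offense level: 24.
Criminal history: 10 prior points → Category III (7-12).
Level 24 falls in the 24 band.
Grid: Level 24 × Category III = 204-240 weeks.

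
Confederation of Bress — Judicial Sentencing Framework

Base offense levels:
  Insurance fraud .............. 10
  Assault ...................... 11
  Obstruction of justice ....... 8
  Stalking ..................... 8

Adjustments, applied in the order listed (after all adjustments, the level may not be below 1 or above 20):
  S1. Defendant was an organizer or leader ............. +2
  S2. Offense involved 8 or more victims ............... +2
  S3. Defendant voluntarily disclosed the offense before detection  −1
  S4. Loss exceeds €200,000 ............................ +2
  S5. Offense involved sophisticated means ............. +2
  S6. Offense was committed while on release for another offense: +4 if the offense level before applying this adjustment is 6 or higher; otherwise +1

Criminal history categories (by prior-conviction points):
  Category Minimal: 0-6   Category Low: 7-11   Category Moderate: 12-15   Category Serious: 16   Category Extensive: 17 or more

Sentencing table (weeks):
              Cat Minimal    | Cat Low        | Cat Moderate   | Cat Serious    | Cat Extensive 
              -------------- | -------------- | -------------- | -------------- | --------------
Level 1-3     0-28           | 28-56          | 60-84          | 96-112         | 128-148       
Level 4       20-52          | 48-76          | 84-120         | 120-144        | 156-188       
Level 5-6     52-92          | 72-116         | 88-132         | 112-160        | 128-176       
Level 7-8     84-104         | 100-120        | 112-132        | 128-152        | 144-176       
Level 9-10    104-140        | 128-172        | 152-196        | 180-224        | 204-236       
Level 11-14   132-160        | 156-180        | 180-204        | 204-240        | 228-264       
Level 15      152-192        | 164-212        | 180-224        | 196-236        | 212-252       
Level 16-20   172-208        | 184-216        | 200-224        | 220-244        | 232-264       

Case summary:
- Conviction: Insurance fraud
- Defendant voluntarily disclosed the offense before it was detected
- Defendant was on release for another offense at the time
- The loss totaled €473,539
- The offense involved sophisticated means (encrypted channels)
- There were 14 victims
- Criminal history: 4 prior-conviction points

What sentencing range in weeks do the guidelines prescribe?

Base offense level for insurance fraud: 10.
S2 applies: 10 + 2 = 12.
S3 applies: 12 − 1 = 11.
S4 applies: 11 + 2 = 13.
S5 applies: 13 + 2 = 15.
S6 applies (level before this adjustment is 15 ≥ 6, so +4): 15 + 4 = 19.
Final offense level: 19.
Criminal history: 4 prior points → Category Minimal (0-6).
Level 19 falls in the 16-20 band.
Grid: Level 16-20 × Category Minimal = 172-208 weeks.

172-208 weeks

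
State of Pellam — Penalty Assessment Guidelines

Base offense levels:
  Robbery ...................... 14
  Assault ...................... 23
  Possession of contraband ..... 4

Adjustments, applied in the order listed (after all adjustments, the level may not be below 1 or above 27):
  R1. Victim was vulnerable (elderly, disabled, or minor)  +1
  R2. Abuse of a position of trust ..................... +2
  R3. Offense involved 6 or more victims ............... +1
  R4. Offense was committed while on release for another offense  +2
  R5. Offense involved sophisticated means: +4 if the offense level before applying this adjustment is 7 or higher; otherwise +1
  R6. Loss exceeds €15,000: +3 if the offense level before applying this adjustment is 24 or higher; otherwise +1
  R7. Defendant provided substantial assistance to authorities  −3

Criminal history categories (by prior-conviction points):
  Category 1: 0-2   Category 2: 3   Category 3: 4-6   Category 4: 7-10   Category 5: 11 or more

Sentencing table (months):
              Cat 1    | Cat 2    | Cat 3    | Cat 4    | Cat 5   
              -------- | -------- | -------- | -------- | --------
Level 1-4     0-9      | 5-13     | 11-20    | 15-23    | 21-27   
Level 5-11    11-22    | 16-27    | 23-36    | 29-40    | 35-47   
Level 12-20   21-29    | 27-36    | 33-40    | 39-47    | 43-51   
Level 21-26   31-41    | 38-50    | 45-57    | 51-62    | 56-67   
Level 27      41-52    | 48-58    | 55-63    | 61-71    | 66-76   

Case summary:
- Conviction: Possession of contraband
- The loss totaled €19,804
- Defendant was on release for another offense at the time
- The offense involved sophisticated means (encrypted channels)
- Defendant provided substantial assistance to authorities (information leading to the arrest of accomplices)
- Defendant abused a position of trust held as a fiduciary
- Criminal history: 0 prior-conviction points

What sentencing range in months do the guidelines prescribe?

11-22 months

Base offense level for possession of contraband: 4.
R2 applies: 4 + 2 = 6.
R4 applies: 6 + 2 = 8.
R5 applies (level before this adjustment is 8 ≥ 7, so +4): 8 + 4 = 12.
R6 applies (level before this adjustment is 12 < 24, so +1): 12 + 1 = 13.
R7 applies: 13 − 3 = 10.
Final offense level: 10.
Criminal history: 0 prior points → Category 1 (0-2).
Level 10 falls in the 5-11 band.
Grid: Level 5-11 × Category 1 = 11-22 months.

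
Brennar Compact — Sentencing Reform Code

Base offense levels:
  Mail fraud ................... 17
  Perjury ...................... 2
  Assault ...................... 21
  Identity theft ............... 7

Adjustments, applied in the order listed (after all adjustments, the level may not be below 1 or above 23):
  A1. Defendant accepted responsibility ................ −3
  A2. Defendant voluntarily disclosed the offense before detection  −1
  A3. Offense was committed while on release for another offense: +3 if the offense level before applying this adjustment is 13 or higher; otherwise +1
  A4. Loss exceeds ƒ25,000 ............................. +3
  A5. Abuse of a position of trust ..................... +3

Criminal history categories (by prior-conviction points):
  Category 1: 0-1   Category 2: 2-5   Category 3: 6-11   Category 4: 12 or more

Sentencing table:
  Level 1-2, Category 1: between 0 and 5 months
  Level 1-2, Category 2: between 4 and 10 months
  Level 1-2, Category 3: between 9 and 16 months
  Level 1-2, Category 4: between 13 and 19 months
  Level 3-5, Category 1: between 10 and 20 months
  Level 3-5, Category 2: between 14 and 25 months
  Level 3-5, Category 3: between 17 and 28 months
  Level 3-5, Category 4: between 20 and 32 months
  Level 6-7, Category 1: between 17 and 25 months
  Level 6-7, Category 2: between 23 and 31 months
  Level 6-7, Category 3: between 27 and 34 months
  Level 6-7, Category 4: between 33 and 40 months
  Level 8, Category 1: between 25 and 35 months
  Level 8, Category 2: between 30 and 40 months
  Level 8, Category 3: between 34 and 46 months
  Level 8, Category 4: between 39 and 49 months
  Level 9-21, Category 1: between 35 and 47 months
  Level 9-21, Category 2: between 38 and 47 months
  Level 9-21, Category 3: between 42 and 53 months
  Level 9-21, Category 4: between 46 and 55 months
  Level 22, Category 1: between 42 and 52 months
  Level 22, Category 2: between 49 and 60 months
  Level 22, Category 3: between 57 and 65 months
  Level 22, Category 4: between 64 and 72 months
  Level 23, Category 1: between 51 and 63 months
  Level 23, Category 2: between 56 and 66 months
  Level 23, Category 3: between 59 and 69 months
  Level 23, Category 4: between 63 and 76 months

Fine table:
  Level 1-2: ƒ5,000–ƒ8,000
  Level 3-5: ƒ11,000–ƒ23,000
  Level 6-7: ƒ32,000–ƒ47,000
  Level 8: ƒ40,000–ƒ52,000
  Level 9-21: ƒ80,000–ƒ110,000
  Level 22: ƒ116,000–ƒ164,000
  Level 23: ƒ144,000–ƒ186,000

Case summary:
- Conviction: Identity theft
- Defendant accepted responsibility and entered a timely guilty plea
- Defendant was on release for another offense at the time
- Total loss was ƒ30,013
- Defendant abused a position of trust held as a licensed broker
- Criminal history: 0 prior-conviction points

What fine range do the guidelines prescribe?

ƒ80,000–ƒ110,000

Base offense level for identity theft: 7.
A1 applies: 7 − 3 = 4.
A2 does not apply.
A3 applies (level before this adjustment is 4 < 13, so +1): 4 + 1 = 5.
A4 applies: 5 + 3 = 8.
A5 applies: 8 + 3 = 11.
Final offense level: 11.
Level 11 falls in the 9-21 band.
Fine table: Level 9-21 → ƒ80,000–ƒ110,000.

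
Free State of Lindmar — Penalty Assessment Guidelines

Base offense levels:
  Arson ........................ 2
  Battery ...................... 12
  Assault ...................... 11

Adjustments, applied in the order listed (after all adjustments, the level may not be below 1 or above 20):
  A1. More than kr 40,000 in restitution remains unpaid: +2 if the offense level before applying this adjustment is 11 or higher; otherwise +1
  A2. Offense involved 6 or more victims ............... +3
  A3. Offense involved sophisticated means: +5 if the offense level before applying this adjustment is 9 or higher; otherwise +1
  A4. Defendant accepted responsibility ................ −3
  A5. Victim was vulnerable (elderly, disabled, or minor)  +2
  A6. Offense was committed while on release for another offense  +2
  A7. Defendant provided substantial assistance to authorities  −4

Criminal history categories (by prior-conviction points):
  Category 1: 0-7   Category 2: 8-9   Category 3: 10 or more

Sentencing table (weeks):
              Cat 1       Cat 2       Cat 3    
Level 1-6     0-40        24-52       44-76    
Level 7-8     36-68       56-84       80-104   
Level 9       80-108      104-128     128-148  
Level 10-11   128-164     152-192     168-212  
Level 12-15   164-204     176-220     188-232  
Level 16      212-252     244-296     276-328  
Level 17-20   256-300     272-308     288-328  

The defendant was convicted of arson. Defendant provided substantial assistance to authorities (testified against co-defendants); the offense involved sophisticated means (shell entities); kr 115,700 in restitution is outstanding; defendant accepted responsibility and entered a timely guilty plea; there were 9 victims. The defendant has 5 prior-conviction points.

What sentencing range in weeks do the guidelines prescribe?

Base offense level for arson: 2.
A1 applies (level before this adjustment is 2 < 11, so +1): 2 + 1 = 3.
A2 applies: 3 + 3 = 6.
A3 applies (level before this adjustment is 6 < 9, so +1): 6 + 1 = 7.
A4 applies: 7 − 3 = 4.
A5 does not apply.
A7 applies: 4 − 4 = 0.
Level 0 is below the minimum of 1; floored at 1.
Final offense level: 1.
Criminal history: 5 prior points → Category 1 (0-7).
Level 1 falls in the 1-6 band.
Grid: Level 1-6 × Category 1 = 0-40 weeks.

0-40 weeks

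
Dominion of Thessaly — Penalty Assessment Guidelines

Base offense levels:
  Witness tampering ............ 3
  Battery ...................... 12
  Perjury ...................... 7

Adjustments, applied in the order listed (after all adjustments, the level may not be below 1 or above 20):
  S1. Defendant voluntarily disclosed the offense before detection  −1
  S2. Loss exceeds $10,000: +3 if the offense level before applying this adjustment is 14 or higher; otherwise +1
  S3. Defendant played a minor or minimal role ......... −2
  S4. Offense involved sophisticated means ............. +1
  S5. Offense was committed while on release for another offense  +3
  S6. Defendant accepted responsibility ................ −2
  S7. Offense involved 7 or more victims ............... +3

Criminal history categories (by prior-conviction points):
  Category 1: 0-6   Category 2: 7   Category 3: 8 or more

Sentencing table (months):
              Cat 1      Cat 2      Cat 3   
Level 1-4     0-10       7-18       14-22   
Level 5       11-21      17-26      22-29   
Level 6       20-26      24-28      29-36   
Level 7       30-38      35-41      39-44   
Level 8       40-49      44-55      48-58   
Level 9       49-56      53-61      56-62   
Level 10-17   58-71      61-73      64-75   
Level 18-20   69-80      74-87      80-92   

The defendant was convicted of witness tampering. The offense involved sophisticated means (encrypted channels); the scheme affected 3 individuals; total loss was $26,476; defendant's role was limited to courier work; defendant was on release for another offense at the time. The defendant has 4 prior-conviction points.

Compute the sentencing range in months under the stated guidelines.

Base offense level for witness tampering: 3.
S2 applies (level before this adjustment is 3 < 14, so +1): 3 + 1 = 4.
S3 applies: 4 − 2 = 2.
S4 applies: 2 + 1 = 3.
S5 applies: 3 + 3 = 6.
S6 does not apply.
Final offense level: 6.
Criminal history: 4 prior points → Category 1 (0-6).
Level 6 falls in the 6 band.
Grid: Level 6 × Category 1 = 20-26 months.

20-26 months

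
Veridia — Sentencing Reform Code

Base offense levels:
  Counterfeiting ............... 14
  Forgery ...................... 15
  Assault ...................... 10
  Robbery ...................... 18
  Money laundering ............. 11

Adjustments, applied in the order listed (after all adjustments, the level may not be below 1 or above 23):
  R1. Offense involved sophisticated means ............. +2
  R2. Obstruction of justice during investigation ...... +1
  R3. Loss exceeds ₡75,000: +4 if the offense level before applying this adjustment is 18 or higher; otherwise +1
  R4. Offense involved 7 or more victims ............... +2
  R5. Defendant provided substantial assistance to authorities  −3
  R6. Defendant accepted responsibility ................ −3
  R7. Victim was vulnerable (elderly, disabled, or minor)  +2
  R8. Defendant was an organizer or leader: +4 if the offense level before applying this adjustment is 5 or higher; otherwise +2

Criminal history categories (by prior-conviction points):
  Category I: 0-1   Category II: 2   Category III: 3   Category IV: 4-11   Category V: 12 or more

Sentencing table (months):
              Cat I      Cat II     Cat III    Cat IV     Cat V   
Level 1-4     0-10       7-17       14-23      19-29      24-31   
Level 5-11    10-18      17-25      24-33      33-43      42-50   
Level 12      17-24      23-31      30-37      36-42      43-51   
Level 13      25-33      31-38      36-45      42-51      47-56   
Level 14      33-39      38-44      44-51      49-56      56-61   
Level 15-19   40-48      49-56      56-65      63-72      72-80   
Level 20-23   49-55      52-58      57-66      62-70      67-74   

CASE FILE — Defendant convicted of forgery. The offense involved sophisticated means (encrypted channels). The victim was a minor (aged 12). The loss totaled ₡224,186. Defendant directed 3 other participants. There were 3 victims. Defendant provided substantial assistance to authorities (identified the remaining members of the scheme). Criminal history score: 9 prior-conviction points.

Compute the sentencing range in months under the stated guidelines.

62-70 months

Base offense level for forgery: 15.
R1 applies: 15 + 2 = 17.
R3 applies (level before this adjustment is 17 < 18, so +1): 17 + 1 = 18.
R5 applies: 18 − 3 = 15.
R6 does not apply.
R7 applies: 15 + 2 = 17.
R8 applies (level before this adjustment is 17 ≥ 5, so +4): 17 + 4 = 21.
Final offense level: 21.
Criminal history: 9 prior points → Category IV (4-11).
Level 21 falls in the 20-23 band.
Grid: Level 20-23 × Category IV = 62-70 months.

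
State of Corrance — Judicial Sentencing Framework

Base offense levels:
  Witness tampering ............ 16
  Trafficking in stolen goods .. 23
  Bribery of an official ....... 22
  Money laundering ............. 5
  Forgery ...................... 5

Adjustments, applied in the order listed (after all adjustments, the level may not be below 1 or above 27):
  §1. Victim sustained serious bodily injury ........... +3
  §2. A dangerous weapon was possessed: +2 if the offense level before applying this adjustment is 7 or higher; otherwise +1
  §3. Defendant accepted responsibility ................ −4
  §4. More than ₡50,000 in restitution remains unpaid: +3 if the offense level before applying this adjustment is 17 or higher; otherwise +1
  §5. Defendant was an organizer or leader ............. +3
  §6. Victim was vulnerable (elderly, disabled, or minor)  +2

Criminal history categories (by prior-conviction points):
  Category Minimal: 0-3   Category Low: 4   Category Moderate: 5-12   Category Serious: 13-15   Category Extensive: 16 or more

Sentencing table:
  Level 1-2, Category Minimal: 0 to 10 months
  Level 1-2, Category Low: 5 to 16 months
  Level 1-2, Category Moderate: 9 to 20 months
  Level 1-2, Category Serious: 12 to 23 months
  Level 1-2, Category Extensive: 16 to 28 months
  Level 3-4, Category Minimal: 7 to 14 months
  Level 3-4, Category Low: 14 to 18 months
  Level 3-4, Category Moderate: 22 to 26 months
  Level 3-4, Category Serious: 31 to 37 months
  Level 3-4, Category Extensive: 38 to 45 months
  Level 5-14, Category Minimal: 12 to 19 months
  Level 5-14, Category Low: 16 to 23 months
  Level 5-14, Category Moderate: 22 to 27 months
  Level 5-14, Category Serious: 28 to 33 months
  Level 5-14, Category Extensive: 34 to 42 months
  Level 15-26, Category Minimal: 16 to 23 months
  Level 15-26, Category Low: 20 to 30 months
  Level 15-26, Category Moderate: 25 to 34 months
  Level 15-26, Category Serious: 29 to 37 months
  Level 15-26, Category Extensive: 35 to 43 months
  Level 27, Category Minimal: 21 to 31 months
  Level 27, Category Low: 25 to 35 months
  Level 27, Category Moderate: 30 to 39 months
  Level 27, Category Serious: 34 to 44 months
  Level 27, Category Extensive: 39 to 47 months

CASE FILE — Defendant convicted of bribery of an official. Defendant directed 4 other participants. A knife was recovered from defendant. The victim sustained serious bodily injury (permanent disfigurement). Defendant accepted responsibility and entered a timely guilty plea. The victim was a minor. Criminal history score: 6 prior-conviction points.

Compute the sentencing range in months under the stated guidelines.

30-39 months

Base offense level for bribery of an official: 22.
§1 applies: 22 + 3 = 25.
§2 applies (level before this adjustment is 25 ≥ 7, so +2): 25 + 2 = 27.
§3 applies: 27 − 4 = 23.
§5 applies: 23 + 3 = 26.
§6 applies: 26 + 2 = 28.
Level 28 exceeds the maximum of 27; capped at 27.
Final offense level: 27.
Criminal history: 6 prior points → Category Moderate (5-12).
Level 27 falls in the 27 band.
Grid: Level 27 × Category Moderate = 30-39 months.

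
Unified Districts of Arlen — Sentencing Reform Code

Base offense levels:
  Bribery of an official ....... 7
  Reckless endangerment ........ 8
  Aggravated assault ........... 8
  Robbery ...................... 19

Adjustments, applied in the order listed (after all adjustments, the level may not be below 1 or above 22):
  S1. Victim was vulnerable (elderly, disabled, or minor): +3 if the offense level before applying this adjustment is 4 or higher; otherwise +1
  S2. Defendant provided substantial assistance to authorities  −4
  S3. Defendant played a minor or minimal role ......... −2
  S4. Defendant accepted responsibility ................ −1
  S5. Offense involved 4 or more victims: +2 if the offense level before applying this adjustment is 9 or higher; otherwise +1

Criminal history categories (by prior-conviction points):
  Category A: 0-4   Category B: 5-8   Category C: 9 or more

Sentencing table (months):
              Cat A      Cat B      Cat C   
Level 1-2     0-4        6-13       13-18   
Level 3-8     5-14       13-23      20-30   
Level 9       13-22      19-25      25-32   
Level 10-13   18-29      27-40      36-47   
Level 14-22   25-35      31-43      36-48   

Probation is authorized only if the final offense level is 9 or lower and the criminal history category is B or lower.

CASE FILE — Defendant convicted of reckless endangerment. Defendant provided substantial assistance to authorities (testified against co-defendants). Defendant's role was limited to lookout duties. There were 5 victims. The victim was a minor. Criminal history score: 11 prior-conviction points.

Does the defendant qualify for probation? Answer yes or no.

Base offense level for reckless endangerment: 8.
S1 applies (level before this adjustment is 8 ≥ 4, so +3): 8 + 3 = 11.
S2 applies: 11 − 4 = 7.
S3 applies: 7 − 2 = 5.
S5 applies (level before this adjustment is 5 < 9, so +1): 5 + 1 = 6.
Final offense level: 6.
Criminal history: 11 prior points → Category C (9+).
Level 6 falls in the 3-8 band.
Grid: Level 3-8 × Category C = 20-30 months.
Probation check: level 6 ≤ 9 and category C > B → not eligible.

No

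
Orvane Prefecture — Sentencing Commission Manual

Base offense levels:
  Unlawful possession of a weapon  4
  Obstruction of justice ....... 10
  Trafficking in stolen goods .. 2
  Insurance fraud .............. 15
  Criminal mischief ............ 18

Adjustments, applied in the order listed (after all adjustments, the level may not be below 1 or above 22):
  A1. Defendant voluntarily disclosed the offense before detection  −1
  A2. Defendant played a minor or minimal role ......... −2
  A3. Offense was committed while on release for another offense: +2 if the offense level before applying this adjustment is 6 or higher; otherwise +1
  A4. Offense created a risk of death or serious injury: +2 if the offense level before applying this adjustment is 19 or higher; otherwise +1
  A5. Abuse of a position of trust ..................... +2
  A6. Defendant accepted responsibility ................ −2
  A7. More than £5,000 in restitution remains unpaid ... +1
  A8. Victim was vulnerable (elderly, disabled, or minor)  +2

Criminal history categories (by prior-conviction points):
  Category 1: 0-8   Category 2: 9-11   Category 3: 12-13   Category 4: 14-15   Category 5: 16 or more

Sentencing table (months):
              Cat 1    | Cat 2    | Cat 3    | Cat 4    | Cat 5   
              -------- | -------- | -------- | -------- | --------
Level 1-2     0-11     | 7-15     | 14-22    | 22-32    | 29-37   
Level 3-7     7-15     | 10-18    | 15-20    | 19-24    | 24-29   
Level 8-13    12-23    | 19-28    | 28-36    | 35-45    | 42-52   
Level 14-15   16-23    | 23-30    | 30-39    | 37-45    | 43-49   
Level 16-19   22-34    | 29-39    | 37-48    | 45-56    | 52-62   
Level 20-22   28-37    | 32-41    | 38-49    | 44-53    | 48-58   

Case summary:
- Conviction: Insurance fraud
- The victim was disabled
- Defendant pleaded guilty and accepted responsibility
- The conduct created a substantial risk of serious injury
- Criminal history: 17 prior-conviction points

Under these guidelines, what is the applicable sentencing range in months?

Base offense level for insurance fraud: 15.
A1 does not apply.
A3 does not apply.
A4 applies (level before this adjustment is 15 < 19, so +1): 15 + 1 = 16.
A5 does not apply.
A6 applies: 16 − 2 = 14.
A7 does not apply.
A8 applies: 14 + 2 = 16.
Final offense level: 16.
Criminal history: 17 prior points → Category 5 (16+).
Level 16 falls in the 16-19 band.
Grid: Level 16-19 × Category 5 = 52-62 months.

52-62 months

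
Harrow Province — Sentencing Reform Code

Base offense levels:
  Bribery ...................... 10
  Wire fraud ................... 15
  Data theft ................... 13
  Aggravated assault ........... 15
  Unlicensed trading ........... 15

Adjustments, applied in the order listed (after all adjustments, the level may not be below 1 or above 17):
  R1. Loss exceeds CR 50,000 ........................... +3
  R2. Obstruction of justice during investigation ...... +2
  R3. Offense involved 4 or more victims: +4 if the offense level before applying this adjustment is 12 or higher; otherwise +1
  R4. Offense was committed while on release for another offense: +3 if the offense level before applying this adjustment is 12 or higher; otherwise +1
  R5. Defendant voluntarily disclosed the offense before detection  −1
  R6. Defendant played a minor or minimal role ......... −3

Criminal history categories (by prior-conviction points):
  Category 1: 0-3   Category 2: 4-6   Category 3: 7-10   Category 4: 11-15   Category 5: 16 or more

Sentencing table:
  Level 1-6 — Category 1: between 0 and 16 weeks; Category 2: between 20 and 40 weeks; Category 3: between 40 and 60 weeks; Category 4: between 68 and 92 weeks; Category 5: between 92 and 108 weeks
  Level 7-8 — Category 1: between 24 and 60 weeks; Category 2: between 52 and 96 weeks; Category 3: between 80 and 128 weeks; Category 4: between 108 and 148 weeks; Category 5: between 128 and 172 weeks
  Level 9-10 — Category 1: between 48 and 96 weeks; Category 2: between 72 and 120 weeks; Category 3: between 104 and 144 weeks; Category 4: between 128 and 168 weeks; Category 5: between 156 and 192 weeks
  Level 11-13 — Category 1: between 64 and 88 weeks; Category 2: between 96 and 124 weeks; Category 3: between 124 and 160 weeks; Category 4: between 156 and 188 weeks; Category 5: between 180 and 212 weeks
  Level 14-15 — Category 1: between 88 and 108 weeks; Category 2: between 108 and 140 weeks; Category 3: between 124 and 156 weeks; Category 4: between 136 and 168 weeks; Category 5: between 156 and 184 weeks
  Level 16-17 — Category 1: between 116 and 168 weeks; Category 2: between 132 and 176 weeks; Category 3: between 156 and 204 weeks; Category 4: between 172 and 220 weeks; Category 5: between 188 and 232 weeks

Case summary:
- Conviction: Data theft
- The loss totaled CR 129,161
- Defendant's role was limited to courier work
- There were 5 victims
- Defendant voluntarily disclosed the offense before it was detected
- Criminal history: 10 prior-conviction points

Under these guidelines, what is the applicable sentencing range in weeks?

Base offense level for data theft: 13.
R1 applies: 13 + 3 = 16.
R3 applies (level before this adjustment is 16 ≥ 12, so +4): 16 + 4 = 20.
R4 does not apply.
R5 applies: 20 − 1 = 19.
R6 applies: 19 − 3 = 16.
Final offense level: 16.
Criminal history: 10 prior points → Category 3 (7-10).
Level 16 falls in the 16-17 band.
Grid: Level 16-17 × Category 3 = 156-204 weeks.

156-204 weeks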